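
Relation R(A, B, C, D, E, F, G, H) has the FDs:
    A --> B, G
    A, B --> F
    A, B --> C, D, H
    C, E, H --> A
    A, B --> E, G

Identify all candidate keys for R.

{A}, {C, E, H}

Closure of {A} is {A, B, C, D, E, F, G, H}, the whole schema; {A} is a candidate key.
Closure of {C, E, H} is {A, B, C, D, E, F, G, H}, the whole schema; {C, E, H} is a candidate key.
These are minimal and exhaustive — every other superkey contains one of them.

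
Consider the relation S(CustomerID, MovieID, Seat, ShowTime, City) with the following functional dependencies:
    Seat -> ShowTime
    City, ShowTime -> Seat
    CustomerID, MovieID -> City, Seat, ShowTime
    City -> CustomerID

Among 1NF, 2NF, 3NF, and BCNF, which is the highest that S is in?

2NF

Candidate keys: {City, MovieID}, {CustomerID, MovieID}. Prime attributes: {City, CustomerID, MovieID}.
For Seat -> ShowTime we have {Seat}⁺ = {Seat, ShowTime}; {Seat} is not a superkey, so BCNF fails.
Seat -> ShowTime determines the non-prime attribute {ShowTime} from a non-superkey — 3NF is violated.
No non-prime attribute depends on a proper subset of any candidate key, so 2NF holds.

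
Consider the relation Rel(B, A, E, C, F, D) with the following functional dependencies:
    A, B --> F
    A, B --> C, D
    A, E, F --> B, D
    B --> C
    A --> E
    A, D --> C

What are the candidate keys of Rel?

{A, B}, {A, F}

Attributes never on any right-hand side: {A} — every candidate key must contain it.
Closure of {A, B} is {A, B, C, D, E, F}, the whole schema; {A, B} is a candidate key.
Closure of {A, F} is {A, B, C, D, E, F}, the whole schema; {A, F} is a candidate key.
These are minimal and exhaustive — every other superkey contains one of them.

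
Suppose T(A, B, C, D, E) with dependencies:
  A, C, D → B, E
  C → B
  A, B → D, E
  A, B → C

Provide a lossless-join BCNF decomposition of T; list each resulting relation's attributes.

{A, C, D, E}; {B, C}

Candidate keys of the original relation: {A, B}, {A, C}.
{A, B, C, D, E}: {C} determines {B, C} here but is not a superkey — split on C → B, giving {B, C} and {A, C, D, E}.
{B, C} has no BCNF violation.
{A, C, D, E} has no BCNF violation.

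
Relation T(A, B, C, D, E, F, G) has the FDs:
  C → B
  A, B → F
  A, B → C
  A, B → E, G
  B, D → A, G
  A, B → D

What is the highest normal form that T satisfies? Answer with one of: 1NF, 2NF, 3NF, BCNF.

3NF

Candidate keys: {A, B}, {A, C}, {B, D}, {C, D}. Prime attributes: {A, B, C, D}.
C → B breaks BCNF: {C}⁺ = {B, C}, so {C} is not a superkey.
Its right-hand attributes {B} are all prime, as are those of every other non-superkey FD — the relation is in 3NF.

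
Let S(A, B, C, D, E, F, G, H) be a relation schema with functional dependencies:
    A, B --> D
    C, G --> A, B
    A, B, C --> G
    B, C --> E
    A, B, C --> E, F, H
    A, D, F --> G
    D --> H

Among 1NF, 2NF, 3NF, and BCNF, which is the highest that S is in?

1NF

Candidate keys: {A, B, C}, {A, C, D, F}, {C, G}. Prime attributes: {A, B, C, D, F, G}.
A, B --> D: {A, B}⁺ = {A, B, D, H}, which is not all of the attributes, so the left side is not a superkey — BCNF is violated.
B, C --> E determines the non-prime attribute {E} from a non-superkey — 3NF is violated.
The proper key subset {A, B} of {A, B, C} determines non-prime {H}, so the relation is not even in 2NF.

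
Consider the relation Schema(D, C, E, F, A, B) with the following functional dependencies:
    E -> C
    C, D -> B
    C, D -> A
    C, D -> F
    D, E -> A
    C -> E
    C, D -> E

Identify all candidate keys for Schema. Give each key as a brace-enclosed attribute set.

{D} never appears on the right of any FD, so every key must include it.
{C, D}⁺ = {A, B, C, D, E, F}, which is every attribute, so {C, D} is a candidate key.
{D, E}⁺ = {A, B, C, D, E, F}, which is every attribute, so {D, E} is a candidate key.
Any other superkey properly contains one of these, so there are no further candidate keys.

{C, D}, {D, E}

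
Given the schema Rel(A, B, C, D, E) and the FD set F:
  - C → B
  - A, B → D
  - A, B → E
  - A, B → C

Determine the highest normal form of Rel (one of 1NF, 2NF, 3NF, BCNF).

3NF

Candidate keys: {A, B}, {A, C}. Prime attributes: {A, B, C}.
C → B breaks BCNF: {C}⁺ = {B, C}, so {C} is not a superkey.
Since {B} ⊆ prime attributes and every other non-superkey FD also has a prime right side, the schema is in 3NF.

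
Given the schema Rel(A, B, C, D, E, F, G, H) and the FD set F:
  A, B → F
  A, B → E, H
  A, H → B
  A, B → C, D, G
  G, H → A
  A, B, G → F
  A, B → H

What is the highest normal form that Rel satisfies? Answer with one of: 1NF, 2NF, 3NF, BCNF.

BCNF

Candidate keys: {A, B}, {A, H}, {G, H}. Prime attributes: {A, B, G, H}.
Each dependency's left side is a superkey — BCNF holds.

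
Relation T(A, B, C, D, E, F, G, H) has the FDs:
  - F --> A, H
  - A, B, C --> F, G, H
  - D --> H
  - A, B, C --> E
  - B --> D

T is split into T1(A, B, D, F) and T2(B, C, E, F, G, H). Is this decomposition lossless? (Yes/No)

Yes

T1 ∩ T2 = {B, F}; its closure under F is {A, B, D, F, H}.
Since T1 ⊆ {A, B, D, F, H}, the intersection is a superkey of T1; the decomposition is lossless.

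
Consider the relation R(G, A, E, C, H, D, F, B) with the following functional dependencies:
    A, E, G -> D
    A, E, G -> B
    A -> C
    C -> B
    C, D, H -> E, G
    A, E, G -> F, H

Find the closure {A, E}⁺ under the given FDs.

{A, B, C, E}

Start with {A, E}.
A -> C applies; add {C} → now {A, C, E}.
C -> B applies; add {B} → now {A, B, C, E}.
No further FD applies.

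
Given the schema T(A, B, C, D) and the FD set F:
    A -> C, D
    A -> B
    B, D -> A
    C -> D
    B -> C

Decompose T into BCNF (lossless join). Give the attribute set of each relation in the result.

Candidate keys of the original relation: {A}, {B}.
{A, B, C, D}: {C} determines {C, D} here but is not a superkey — split on C -> D, giving {C, D} and {A, B, C}.
{C, D}: every determinant is a superkey — BCNF.
{A, B, C}: every determinant is a superkey — BCNF.

{A, B, C}; {C, D}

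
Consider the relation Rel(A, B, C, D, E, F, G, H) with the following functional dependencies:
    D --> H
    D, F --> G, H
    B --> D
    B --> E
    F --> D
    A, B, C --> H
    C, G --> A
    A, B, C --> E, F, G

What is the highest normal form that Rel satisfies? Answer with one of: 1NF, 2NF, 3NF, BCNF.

Candidate keys: {A, B, C}, {B, C, F}, {B, C, G}. Prime attributes: {A, B, C, F, G}.
For D --> H we have {D}⁺ = {D, H}; {D} is not a superkey, so BCNF fails.
Because {H} is non-prime and the left side of D --> H is not a superkey, the relation is not in 3NF.
Since {B} ⊂ {A, B, C} and {B}⁺ ⊇ {D, E, H} with {D, E, H} non-prime, there is a partial dependency; 2NF fails.

1NF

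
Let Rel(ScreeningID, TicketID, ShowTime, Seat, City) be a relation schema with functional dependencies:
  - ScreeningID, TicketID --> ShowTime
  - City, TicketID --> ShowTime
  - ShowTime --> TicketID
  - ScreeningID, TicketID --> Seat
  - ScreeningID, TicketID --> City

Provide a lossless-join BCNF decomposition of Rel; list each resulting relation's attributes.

{City, ScreeningID, Seat, TicketID}; {City, ShowTime}; {ShowTime, TicketID}

Candidate keys of the original relation: {ScreeningID, ShowTime}, {ScreeningID, TicketID}.
In {City, ScreeningID, Seat, ShowTime, TicketID}, {City, TicketID} is not a superkey ({City, TicketID}⁺ restricted to this set is {City, ShowTime, TicketID}), so split on City, TicketID --> ShowTime into {City, ShowTime, TicketID} and {City, ScreeningID, Seat, TicketID}.
In {City, ShowTime, TicketID}, {ShowTime} is not a superkey ({ShowTime}⁺ restricted to this set is {ShowTime, TicketID}), so split on ShowTime --> TicketID into {ShowTime, TicketID} and {City, ShowTime}.
{ShowTime, TicketID} has no BCNF violation.
{City, ShowTime} has no BCNF violation.
{City, ScreeningID, Seat, TicketID} has no BCNF violation.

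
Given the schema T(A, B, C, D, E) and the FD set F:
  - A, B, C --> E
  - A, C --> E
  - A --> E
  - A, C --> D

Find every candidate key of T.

{A, B, C} never appear on the right of any FD, so every key must include all of them.
{A, B, C}⁺ = {A, B, C, D, E}, which is every attribute, so {A, B, C} is a candidate key.
No smaller or unrelated set reaches every attribute, so there are no other keys.

{A, B, C}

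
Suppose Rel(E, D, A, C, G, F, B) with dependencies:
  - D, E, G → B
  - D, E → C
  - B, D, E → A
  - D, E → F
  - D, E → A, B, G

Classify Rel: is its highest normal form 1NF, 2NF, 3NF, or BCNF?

Candidate key: {D, E}. Prime attributes: {D, E}.
The left-hand side of every FD is a superkey, so BCNF is satisfied.

BCNF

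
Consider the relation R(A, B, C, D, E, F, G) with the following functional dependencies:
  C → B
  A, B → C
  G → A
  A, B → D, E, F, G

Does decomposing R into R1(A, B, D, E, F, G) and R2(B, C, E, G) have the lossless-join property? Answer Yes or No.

The shared attributes are {B, E, G} and {B, E, G}⁺ = {A, B, C, D, E, F, G}.
R1 is contained in that closure, so R1 ∩ R2 → R1 holds and the join is lossless.

Yes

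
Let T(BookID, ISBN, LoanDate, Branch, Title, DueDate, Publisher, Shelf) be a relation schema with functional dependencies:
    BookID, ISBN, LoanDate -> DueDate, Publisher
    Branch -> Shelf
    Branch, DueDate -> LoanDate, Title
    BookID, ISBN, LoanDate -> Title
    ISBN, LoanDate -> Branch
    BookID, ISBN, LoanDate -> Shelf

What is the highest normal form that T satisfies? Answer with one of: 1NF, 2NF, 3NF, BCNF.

1NF

Candidate keys: {BookID, Branch, DueDate, ISBN}, {BookID, ISBN, LoanDate}. Prime attributes: {BookID, Branch, DueDate, ISBN, LoanDate}.
For Branch -> Shelf we have {Branch}⁺ = {Branch, Shelf}; {Branch} is not a superkey, so BCNF fails.
Branch -> Shelf determines the non-prime attribute {Shelf} from a non-superkey — 3NF is violated.
Since {ISBN, LoanDate} ⊂ {BookID, ISBN, LoanDate} and {ISBN, LoanDate}⁺ ⊇ {Shelf} with {Shelf} non-prime, there is a partial dependency; 2NF fails.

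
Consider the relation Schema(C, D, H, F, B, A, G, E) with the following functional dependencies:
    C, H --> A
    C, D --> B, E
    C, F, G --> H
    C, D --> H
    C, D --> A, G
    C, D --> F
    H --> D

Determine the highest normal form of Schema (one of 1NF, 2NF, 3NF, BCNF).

Candidate keys: {C, D}, {C, F, G}, {C, H}. Prime attributes: {C, D, F, G, H}.
For H --> D we have {H}⁺ = {D, H}; {H} is not a superkey, so BCNF fails.
Since {D} ⊆ prime attributes and every other non-superkey FD also has a prime right side, the schema is in 3NF.

3NF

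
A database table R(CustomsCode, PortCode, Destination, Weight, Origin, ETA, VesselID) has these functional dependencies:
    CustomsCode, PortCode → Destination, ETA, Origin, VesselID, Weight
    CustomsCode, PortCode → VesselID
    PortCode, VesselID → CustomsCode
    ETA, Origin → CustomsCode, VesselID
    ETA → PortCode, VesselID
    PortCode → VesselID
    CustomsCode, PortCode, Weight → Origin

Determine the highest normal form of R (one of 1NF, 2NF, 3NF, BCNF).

Candidate keys: {ETA}, {PortCode}. Prime attributes: {ETA, PortCode}.
Every FD has a superkey on the left, so the relation is in BCNF.

BCNF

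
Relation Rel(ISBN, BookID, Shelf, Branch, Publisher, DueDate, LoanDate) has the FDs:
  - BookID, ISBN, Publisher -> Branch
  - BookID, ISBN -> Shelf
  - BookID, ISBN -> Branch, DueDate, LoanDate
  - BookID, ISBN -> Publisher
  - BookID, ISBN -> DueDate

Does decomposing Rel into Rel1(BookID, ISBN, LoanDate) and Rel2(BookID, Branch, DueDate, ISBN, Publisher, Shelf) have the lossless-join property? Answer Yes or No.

The shared attributes are {BookID, ISBN} and {BookID, ISBN}⁺ = {BookID, Branch, DueDate, ISBN, LoanDate, Publisher, Shelf}.
This includes all of Rel1, so the common attributes are a superkey of Rel1 — the join is lossless.

Yes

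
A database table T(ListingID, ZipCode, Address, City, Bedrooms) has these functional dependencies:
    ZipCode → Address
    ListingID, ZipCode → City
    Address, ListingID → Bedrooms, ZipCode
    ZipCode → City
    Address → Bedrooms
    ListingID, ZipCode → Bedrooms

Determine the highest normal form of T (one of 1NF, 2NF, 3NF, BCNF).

Candidate keys: {Address, ListingID}, {ListingID, ZipCode}. Prime attributes: {Address, ListingID, ZipCode}.
ZipCode → Address: {ZipCode}⁺ = {Address, Bedrooms, City, ZipCode}, which is not all of the attributes, so the left side is not a superkey — BCNF is violated.
ZipCode → City has non-prime {City} on the right and a non-superkey on the left, so 3NF fails.
Since {Address} ⊂ {Address, ListingID} and {Address}⁺ ⊇ {Bedrooms} with {Bedrooms} non-prime, there is a partial dependency; 2NF fails.

1NF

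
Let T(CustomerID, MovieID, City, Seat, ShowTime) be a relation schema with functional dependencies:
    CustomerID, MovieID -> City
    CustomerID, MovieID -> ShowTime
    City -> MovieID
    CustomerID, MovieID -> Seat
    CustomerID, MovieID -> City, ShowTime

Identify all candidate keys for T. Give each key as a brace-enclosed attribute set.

{City, CustomerID}, {CustomerID, MovieID}

{CustomerID} never appears on the right of any FD, so every key must include it.
Closure of {City, CustomerID} is {City, CustomerID, MovieID, Seat, ShowTime}, the whole schema; {City, CustomerID} is a candidate key.
Closure of {CustomerID, MovieID} is {City, CustomerID, MovieID, Seat, ShowTime}, the whole schema; {CustomerID, MovieID} is a candidate key.
Any other superkey properly contains one of these, so there are no further candidate keys.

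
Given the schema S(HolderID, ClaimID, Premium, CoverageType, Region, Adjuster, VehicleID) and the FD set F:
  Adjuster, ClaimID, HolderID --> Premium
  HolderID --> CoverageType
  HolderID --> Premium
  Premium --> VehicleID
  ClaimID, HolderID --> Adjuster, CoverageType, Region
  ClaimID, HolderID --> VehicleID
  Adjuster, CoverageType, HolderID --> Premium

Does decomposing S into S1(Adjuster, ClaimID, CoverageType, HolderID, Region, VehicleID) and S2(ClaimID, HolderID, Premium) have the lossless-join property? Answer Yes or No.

Common attributes: {ClaimID, HolderID}; their closure is {Adjuster, ClaimID, CoverageType, HolderID, Premium, Region, VehicleID}.
Since S1 ⊆ {Adjuster, ClaimID, CoverageType, HolderID, Premium, Region, VehicleID}, the intersection is a superkey of S1; the decomposition is lossless.

Yes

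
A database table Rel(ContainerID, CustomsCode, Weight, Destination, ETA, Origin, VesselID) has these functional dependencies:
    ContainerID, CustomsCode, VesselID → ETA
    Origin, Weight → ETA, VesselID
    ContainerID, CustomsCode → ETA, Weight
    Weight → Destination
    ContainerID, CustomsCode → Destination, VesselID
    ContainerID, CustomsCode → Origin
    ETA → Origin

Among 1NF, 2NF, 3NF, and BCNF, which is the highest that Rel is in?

Candidate key: {ContainerID, CustomsCode}. Prime attributes: {ContainerID, CustomsCode}.
Origin, Weight → ETA, VesselID breaks BCNF: {Origin, Weight}⁺ = {Destination, ETA, Origin, VesselID, Weight}, so {Origin, Weight} is not a superkey.
Origin, Weight → ETA, VesselID determines the non-prime attributes {ETA, VesselID} from a non-superkey — 3NF is violated.
No proper subset of a key has a non-prime attribute in its closure, so there is no partial dependency; 2NF holds.

2NF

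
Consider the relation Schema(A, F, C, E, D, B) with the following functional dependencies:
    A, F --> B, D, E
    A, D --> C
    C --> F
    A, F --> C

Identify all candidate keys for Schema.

{A, C}, {A, D}, {A, F}

No FD produces {A}, so it must be in every candidate key.
Closure of {A, C} is {A, B, C, D, E, F}, the whole schema; {A, C} is a candidate key.
Closure of {A, D} is {A, B, C, D, E, F}, the whole schema; {A, D} is a candidate key.
Closure of {A, F} is {A, B, C, D, E, F}, the whole schema; {A, F} is a candidate key.
These are minimal and exhaustive — every other superkey contains one of them.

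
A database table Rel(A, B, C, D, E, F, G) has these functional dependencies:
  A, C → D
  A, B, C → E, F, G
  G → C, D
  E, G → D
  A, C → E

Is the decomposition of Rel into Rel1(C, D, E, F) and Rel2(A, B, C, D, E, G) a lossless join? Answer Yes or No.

The shared attributes are {C, D, E} and {C, D, E}⁺ = {C, D, E}.
The closure covers neither Rel1 nor Rel2 entirely; the join is not lossless.

No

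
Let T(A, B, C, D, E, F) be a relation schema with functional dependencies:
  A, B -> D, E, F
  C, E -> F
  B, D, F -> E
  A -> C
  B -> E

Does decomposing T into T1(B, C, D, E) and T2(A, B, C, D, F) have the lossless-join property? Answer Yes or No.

Yes

T1 ∩ T2 = {B, C, D}; its closure under F is {B, C, D, E, F}.
This includes all of T1, so the common attributes are a superkey of T1 — the join is lossless.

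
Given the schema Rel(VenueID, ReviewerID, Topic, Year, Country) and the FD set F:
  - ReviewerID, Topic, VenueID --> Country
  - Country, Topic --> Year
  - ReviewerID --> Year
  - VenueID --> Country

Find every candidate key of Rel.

Attributes never on any right-hand side: {ReviewerID, Topic, VenueID} — every candidate key must contain all of them.
{ReviewerID, Topic, VenueID}⁺ = {Country, ReviewerID, Topic, VenueID, Year} — all of the relation — so {ReviewerID, Topic, VenueID} is a candidate key.
No other minimal set has full closure, so this is the only candidate key.

{ReviewerID, Topic, VenueID}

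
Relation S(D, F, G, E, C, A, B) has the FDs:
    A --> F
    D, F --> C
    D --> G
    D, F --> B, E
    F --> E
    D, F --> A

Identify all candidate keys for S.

{A, D}, {D, F}

Attributes never on any right-hand side: {D} — every candidate key must contain it.
{A, D}⁺ = {A, B, C, D, E, F, G} — all of the relation — so {A, D} is a candidate key.
{D, F}⁺ = {A, B, C, D, E, F, G} — all of the relation — so {D, F} is a candidate key.
No proper subset of any of these is a key, and no other minimal superkey exists.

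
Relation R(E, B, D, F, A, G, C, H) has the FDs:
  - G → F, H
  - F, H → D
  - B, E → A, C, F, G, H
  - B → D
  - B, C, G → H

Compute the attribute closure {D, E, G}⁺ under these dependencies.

{D, E, F, G, H}

Start with {D, E, G}.
G → F, H applies; add {F, H} → now {D, E, F, G, H}.
No further FD applies.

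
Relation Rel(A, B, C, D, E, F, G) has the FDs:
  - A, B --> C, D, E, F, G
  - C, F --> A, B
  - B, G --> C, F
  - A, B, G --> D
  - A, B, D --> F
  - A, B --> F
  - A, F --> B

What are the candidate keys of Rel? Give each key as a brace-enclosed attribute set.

{A, B}⁺ = {A, B, C, D, E, F, G} — all of the relation — so {A, B} is a candidate key.
{A, F}⁺ = {A, B, C, D, E, F, G} — all of the relation — so {A, F} is a candidate key.
{B, G}⁺ = {A, B, C, D, E, F, G} — all of the relation — so {B, G} is a candidate key.
{C, F}⁺ = {A, B, C, D, E, F, G} — all of the relation — so {C, F} is a candidate key.
Any other superkey properly contains one of these, so there are no further candidate keys.

{A, B}, {A, F}, {B, G}, {C, F}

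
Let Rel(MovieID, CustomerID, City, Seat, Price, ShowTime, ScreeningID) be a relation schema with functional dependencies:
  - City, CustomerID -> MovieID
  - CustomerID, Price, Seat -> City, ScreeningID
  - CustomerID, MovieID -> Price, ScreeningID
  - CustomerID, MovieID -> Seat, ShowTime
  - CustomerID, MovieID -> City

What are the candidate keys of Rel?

{CustomerID} never appears on the right of any FD, so every key must include it.
{City, CustomerID}⁺ = {City, CustomerID, MovieID, Price, ScreeningID, Seat, ShowTime} — all of the relation — so {City, CustomerID} is a candidate key.
{CustomerID, MovieID}⁺ = {City, CustomerID, MovieID, Price, ScreeningID, Seat, ShowTime} — all of the relation — so {CustomerID, MovieID} is a candidate key.
{CustomerID, Price, Seat}⁺ = {City, CustomerID, MovieID, Price, ScreeningID, Seat, ShowTime} — all of the relation — so {CustomerID, Price, Seat} is a candidate key.
These are minimal and exhaustive — every other superkey contains one of them.

{City, CustomerID}, {CustomerID, MovieID}, {CustomerID, Price, Seat}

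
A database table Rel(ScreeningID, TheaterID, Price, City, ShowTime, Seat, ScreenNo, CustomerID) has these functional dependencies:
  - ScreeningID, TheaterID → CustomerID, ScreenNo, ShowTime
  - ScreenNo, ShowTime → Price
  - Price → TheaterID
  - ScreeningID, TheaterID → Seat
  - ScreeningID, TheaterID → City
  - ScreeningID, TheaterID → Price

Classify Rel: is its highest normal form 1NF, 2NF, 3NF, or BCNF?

Candidate keys: {Price, ScreeningID}, {ScreenNo, ScreeningID, ShowTime}, {ScreeningID, TheaterID}. Prime attributes: {Price, ScreenNo, ScreeningID, ShowTime, TheaterID}.
ScreenNo, ShowTime → Price: {ScreenNo, ShowTime}⁺ = {Price, ScreenNo, ShowTime, TheaterID}, which is not all of the attributes, so the left side is not a superkey — BCNF is violated.
Since {Price} ⊆ prime attributes and every other non-superkey FD also has a prime right side, the schema is in 3NF.

3NF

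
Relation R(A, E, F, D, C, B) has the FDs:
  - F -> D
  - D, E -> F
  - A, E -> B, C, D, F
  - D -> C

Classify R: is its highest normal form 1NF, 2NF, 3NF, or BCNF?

2NF

Candidate key: {A, E}. Prime attributes: {A, E}.
F -> D breaks BCNF: {F}⁺ = {C, D, F}, so {F} is not a superkey.
Because {D} is non-prime and the left side of F -> D is not a superkey, the relation is not in 3NF.
Checking every proper subset of each key, none determines a non-prime attribute — 2NF is satisfied.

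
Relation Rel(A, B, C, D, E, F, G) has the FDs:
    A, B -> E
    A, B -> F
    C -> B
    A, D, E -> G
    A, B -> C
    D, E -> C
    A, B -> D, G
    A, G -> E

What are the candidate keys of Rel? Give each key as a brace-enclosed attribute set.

No FD produces {A}, so it must be in every candidate key.
{A, B} is a candidate key since {A, B}⁺ = {A, B, C, D, E, F, G} covers every attribute.
{A, C} is a candidate key since {A, C}⁺ = {A, B, C, D, E, F, G} covers every attribute.
{A, D, E} is a candidate key since {A, D, E}⁺ = {A, B, C, D, E, F, G} covers every attribute.
{A, D, G} is a candidate key since {A, D, G}⁺ = {A, B, C, D, E, F, G} covers every attribute.
These are minimal and exhaustive — every other superkey contains one of them.

{A, B}, {A, C}, {A, D, E}, {A, D, G}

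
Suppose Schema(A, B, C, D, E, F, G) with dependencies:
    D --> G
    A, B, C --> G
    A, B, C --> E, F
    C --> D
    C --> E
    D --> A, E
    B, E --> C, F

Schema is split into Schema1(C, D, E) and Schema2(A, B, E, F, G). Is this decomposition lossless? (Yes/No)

No

Schema1 ∩ Schema2 = {E}; its closure under F is {E}.
Neither Schema1 nor Schema2 is contained in that closure, so the decomposition is lossy.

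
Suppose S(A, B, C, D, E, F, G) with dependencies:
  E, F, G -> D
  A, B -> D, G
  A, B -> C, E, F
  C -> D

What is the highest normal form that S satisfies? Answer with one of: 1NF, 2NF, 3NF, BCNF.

Candidate key: {A, B}. Prime attributes: {A, B}.
For E, F, G -> D we have {E, F, G}⁺ = {D, E, F, G}; {E, F, G} is not a superkey, so BCNF fails.
Because {D} is non-prime and the left side of E, F, G -> D is not a superkey, the relation is not in 3NF.
No non-prime attribute depends on a proper subset of any candidate key, so 2NF holds.

2NF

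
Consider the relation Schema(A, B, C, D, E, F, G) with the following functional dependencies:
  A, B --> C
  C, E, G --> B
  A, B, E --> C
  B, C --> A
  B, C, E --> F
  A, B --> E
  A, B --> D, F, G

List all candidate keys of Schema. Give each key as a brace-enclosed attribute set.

{A, B}, {B, C}, {C, E, G}

{A, B}⁺ = {A, B, C, D, E, F, G}, which is every attribute, so {A, B} is a candidate key.
{B, C}⁺ = {A, B, C, D, E, F, G}, which is every attribute, so {B, C} is a candidate key.
{C, E, G}⁺ = {A, B, C, D, E, F, G}, which is every attribute, so {C, E, G} is a candidate key.
Any other superkey properly contains one of these, so there are no further candidate keys.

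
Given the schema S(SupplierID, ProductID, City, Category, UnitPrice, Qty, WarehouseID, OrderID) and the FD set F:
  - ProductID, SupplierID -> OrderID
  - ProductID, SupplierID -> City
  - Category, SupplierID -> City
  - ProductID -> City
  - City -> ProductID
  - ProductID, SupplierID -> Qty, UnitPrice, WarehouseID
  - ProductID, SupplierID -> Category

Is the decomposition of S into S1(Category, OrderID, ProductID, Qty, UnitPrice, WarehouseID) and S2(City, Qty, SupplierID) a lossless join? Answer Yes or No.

Common attributes: {Qty}; their closure is {Qty}.
S1 ⊄ {Qty} and S2 ⊄ {Qty}, so the split is lossy.

No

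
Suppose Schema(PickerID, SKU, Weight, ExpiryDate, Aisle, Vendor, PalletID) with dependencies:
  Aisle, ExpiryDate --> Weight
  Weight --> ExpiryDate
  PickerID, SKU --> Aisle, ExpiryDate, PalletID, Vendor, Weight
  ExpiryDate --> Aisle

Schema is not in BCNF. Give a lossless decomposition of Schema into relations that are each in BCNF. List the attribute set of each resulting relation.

Candidate key of the original relation: {PickerID, SKU}.
Within {Aisle, ExpiryDate, PalletID, PickerID, SKU, Vendor, Weight}: {Aisle, ExpiryDate}⁺ ∩ {Aisle, ExpiryDate, PalletID, PickerID, SKU, Vendor, Weight} = {Aisle, ExpiryDate, Weight}, not the whole set, so Aisle, ExpiryDate --> Weight violates BCNF; decompose into {Aisle, ExpiryDate, Weight} and {Aisle, ExpiryDate, PalletID, PickerID, SKU, Vendor}.
{Aisle, ExpiryDate, Weight}: every determinant is a superkey — BCNF.
Within {Aisle, ExpiryDate, PalletID, PickerID, SKU, Vendor}: {ExpiryDate}⁺ ∩ {Aisle, ExpiryDate, PalletID, PickerID, SKU, Vendor} = {Aisle, ExpiryDate}, not the whole set, so ExpiryDate --> Aisle violates BCNF; decompose into {Aisle, ExpiryDate} and {ExpiryDate, PalletID, PickerID, SKU, Vendor}.
{Aisle, ExpiryDate}: every determinant is a superkey — BCNF.
{ExpiryDate, PalletID, PickerID, SKU, Vendor}: every determinant is a superkey — BCNF.

{Aisle, ExpiryDate, Weight}; {ExpiryDate, PalletID, PickerID, SKU, Vendor}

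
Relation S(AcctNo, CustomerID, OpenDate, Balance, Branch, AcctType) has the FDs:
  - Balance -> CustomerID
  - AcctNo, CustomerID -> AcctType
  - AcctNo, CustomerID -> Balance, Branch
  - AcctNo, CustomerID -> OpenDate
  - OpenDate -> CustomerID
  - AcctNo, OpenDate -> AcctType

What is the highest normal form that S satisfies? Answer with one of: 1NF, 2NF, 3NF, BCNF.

3NF

Candidate keys: {AcctNo, Balance}, {AcctNo, CustomerID}, {AcctNo, OpenDate}. Prime attributes: {AcctNo, Balance, CustomerID, OpenDate}.
For Balance -> CustomerID we have {Balance}⁺ = {Balance, CustomerID}; {Balance} is not a superkey, so BCNF fails.
But every attribute on its right side ({CustomerID}) is prime, and the same holds for every other non-superkey FD, so 3NF still holds.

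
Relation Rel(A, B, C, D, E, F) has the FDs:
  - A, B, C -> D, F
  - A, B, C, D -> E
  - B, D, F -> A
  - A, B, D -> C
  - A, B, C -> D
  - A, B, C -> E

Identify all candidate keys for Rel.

No FD produces {B}, so it must be in every candidate key.
Closure of {A, B, C} is {A, B, C, D, E, F}, the whole schema; {A, B, C} is a candidate key.
Closure of {A, B, D} is {A, B, C, D, E, F}, the whole schema; {A, B, D} is a candidate key.
Closure of {B, D, F} is {A, B, C, D, E, F}, the whole schema; {B, D, F} is a candidate key.
Any other superkey properly contains one of these, so there are no further candidate keys.

{A, B, C}, {A, B, D}, {B, D, F}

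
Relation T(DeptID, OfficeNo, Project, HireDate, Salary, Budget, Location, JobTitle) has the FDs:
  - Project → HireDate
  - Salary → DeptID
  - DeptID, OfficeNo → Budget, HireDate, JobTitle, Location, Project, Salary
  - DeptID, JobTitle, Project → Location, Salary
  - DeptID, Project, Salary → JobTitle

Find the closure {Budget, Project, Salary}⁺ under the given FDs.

Start with {Budget, Project, Salary}.
Project → HireDate applies; add {HireDate} → now {Budget, HireDate, Project, Salary}.
Salary → DeptID applies; add {DeptID} → now {Budget, DeptID, HireDate, Project, Salary}.
DeptID, Project, Salary → JobTitle applies; add {JobTitle} → now {Budget, DeptID, HireDate, JobTitle, Project, Salary}.
DeptID, JobTitle, Project → Location, Salary applies; add {Location} → now {Budget, DeptID, HireDate, JobTitle, Location, Project, Salary}.
No further FD applies.

{Budget, DeptID, HireDate, JobTitle, Location, Project, Salary}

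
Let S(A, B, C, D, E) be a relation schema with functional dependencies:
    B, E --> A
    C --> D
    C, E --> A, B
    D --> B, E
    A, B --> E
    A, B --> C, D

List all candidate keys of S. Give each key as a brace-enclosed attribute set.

{C}⁺ = {A, B, C, D, E}, which is every attribute, so {C} is a candidate key.
{D}⁺ = {A, B, C, D, E}, which is every attribute, so {D} is a candidate key.
{A, B}⁺ = {A, B, C, D, E}, which is every attribute, so {A, B} is a candidate key.
{B, E}⁺ = {A, B, C, D, E}, which is every attribute, so {B, E} is a candidate key.
No proper subset of any of these is a key, and no other minimal superkey exists.

{A, B}, {B, E}, {C}, {D}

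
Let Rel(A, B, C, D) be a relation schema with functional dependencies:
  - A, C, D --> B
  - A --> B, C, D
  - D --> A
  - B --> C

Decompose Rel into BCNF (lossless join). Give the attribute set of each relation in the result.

{A, B, D}; {B, C}

Candidate keys of the original relation: {A}, {D}.
{A, B, C, D}: {B} determines {B, C} here but is not a superkey — split on B --> C, giving {B, C} and {A, B, D}.
{B, C} is in BCNF.
{A, B, D} is in BCNF.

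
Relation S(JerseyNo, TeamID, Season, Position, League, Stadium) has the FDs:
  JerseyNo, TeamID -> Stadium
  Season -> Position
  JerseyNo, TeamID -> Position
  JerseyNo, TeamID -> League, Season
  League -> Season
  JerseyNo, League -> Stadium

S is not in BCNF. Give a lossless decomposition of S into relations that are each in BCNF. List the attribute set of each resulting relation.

Candidate key of the original relation: {JerseyNo, TeamID}.
Within {JerseyNo, League, Position, Season, Stadium, TeamID}: {Season}⁺ ∩ {JerseyNo, League, Position, Season, Stadium, TeamID} = {Position, Season}, not the whole set, so Season -> Position violates BCNF; decompose into {Position, Season} and {JerseyNo, League, Season, Stadium, TeamID}.
{Position, Season}: every determinant is a superkey — BCNF.
Within {JerseyNo, League, Season, Stadium, TeamID}: {League}⁺ ∩ {JerseyNo, League, Season, Stadium, TeamID} = {League, Season}, not the whole set, so League -> Season violates BCNF; decompose into {League, Season} and {JerseyNo, League, Stadium, TeamID}.
{League, Season}: every determinant is a superkey — BCNF.
Within {JerseyNo, League, Stadium, TeamID}: {JerseyNo, League}⁺ ∩ {JerseyNo, League, Stadium, TeamID} = {JerseyNo, League, Stadium}, not the whole set, so JerseyNo, League -> Stadium violates BCNF; decompose into {JerseyNo, League, Stadium} and {JerseyNo, League, TeamID}.
{JerseyNo, League, Stadium}: every determinant is a superkey — BCNF.
{JerseyNo, League, TeamID}: every determinant is a superkey — BCNF.

{JerseyNo, League, Stadium}; {JerseyNo, League, TeamID}; {League, Season}; {Position, Season}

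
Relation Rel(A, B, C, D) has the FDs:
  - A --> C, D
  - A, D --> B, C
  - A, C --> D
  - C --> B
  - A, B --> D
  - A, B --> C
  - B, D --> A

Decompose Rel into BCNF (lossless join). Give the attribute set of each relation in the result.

Candidate keys of the original relation: {A}, {B, D}, {C, D}.
In {A, B, C, D}, {C} is not a superkey ({C}⁺ restricted to this set is {B, C}), so split on C --> B into {B, C} and {A, C, D}.
{B, C}: every determinant is a superkey — BCNF.
{A, C, D}: every determinant is a superkey — BCNF.

{A, C, D}; {B, C}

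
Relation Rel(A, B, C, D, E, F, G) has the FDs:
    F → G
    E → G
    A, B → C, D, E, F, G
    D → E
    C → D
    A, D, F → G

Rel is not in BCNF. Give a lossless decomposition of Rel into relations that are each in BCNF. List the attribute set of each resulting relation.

Candidate key of the original relation: {A, B}.
{A, B, C, D, E, F, G}: {F} determines {F, G} here but is not a superkey — split on F → G, giving {F, G} and {A, B, C, D, E, F}.
{F, G}: every determinant is a superkey — BCNF.
{A, B, C, D, E, F}: {D} determines {D, E} here but is not a superkey — split on D → E, giving {D, E} and {A, B, C, D, F}.
{D, E}: every determinant is a superkey — BCNF.
{A, B, C, D, F}: {C} determines {C, D} here but is not a superkey — split on C → D, giving {C, D} and {A, B, C, F}.
{C, D}: every determinant is a superkey — BCNF.
{A, B, C, F}: every determinant is a superkey — BCNF.

{A, B, C, F}; {C, D}; {D, E}; {F, G}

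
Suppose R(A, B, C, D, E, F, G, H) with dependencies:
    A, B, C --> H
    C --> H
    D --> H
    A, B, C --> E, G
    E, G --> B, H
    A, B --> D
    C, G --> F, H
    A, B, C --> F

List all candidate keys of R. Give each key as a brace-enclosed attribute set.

Attributes never on any right-hand side: {A, C} — every candidate key must contain all of them.
{A, B, C}⁺ = {A, B, C, D, E, F, G, H}, which is every attribute, so {A, B, C} is a candidate key.
{A, C, E, G}⁺ = {A, B, C, D, E, F, G, H}, which is every attribute, so {A, C, E, G} is a candidate key.
These are minimal and exhaustive — every other superkey contains one of them.

{A, B, C}, {A, C, E, G}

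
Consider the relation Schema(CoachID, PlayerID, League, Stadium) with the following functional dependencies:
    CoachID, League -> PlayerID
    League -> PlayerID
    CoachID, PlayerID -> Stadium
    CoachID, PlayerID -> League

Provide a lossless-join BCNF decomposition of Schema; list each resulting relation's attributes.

{CoachID, League, Stadium}; {League, PlayerID}

Candidate keys of the original relation: {CoachID, League}, {CoachID, PlayerID}.
Within {CoachID, League, PlayerID, Stadium}: {League}⁺ ∩ {CoachID, League, PlayerID, Stadium} = {League, PlayerID}, not the whole set, so League -> PlayerID violates BCNF; decompose into {League, PlayerID} and {CoachID, League, Stadium}.
{League, PlayerID}: every determinant is a superkey — BCNF.
{CoachID, League, Stadium}: every determinant is a superkey — BCNF.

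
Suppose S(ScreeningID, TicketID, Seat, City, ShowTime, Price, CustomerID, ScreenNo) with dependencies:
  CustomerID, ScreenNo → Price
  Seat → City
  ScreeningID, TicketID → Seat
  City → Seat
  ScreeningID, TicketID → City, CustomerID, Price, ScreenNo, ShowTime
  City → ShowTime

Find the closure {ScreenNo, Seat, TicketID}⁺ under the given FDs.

{City, ScreenNo, Seat, ShowTime, TicketID}

Start with {ScreenNo, Seat, TicketID}.
Seat → City applies; add {City} → now {City, ScreenNo, Seat, TicketID}.
City → ShowTime applies; add {ShowTime} → now {City, ScreenNo, Seat, ShowTime, TicketID}.
No further FD applies.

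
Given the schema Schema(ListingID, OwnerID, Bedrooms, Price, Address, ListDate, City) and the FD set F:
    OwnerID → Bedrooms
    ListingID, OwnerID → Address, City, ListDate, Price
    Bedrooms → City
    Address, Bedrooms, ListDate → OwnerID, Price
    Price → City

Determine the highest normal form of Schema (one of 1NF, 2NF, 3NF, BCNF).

1NF

Candidate keys: {Address, Bedrooms, ListDate, ListingID}, {ListingID, OwnerID}. Prime attributes: {Address, Bedrooms, ListDate, ListingID, OwnerID}.
For OwnerID → Bedrooms we have {OwnerID}⁺ = {Bedrooms, City, OwnerID}; {OwnerID} is not a superkey, so BCNF fails.
Bedrooms → City has non-prime {City} on the right and a non-superkey on the left, so 3NF fails.
The proper key subset {OwnerID} of {ListingID, OwnerID} determines non-prime {City}, so the relation is not even in 2NF.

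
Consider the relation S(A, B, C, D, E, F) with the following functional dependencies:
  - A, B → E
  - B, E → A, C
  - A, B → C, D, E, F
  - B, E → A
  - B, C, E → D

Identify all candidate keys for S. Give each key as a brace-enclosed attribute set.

{A, B}, {B, E}

Attributes never on any right-hand side: {B} — every candidate key must contain it.
Closure of {A, B} is {A, B, C, D, E, F}, the whole schema; {A, B} is a candidate key.
Closure of {B, E} is {A, B, C, D, E, F}, the whole schema; {B, E} is a candidate key.
Any other superkey properly contains one of these, so there are no further candidate keys.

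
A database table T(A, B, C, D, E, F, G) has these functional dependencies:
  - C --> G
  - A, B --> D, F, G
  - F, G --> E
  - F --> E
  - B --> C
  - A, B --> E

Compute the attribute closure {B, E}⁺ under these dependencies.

{B, C, E, G}

Start with {B, E}.
B --> C applies; add {C} → now {B, C, E}.
C --> G applies; add {G} → now {B, C, E, G}.
No further FD applies.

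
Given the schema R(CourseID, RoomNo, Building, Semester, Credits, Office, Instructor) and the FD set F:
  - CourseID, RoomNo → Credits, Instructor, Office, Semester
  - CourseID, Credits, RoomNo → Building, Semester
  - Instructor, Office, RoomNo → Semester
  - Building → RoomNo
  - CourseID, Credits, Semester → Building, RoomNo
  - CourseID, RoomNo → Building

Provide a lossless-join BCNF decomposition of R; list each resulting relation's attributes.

{Building, CourseID, Credits, Instructor, Office}; {Building, RoomNo}; {Instructor, Office, RoomNo, Semester}

Candidate keys of the original relation: {Building, CourseID}, {CourseID, Credits, Semester}, {CourseID, RoomNo}.
Within {Building, CourseID, Credits, Instructor, Office, RoomNo, Semester}: {Instructor, Office, RoomNo}⁺ ∩ {Building, CourseID, Credits, Instructor, Office, RoomNo, Semester} = {Instructor, Office, RoomNo, Semester}, not the whole set, so Instructor, Office, RoomNo → Semester violates BCNF; decompose into {Instructor, Office, RoomNo, Semester} and {Building, CourseID, Credits, Instructor, Office, RoomNo}.
{Instructor, Office, RoomNo, Semester} is in BCNF.
Within {Building, CourseID, Credits, Instructor, Office, RoomNo}: {Building}⁺ ∩ {Building, CourseID, Credits, Instructor, Office, RoomNo} = {Building, RoomNo}, not the whole set, so Building → RoomNo violates BCNF; decompose into {Building, RoomNo} and {Building, CourseID, Credits, Instructor, Office}.
{Building, RoomNo} is in BCNF.
{Building, CourseID, Credits, Instructor, Office} is in BCNF.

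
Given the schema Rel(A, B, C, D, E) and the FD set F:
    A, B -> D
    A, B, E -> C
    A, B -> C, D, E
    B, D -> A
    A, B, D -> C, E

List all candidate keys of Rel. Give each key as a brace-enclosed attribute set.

Attributes never on any right-hand side: {B} — every candidate key must contain it.
{A, B}⁺ = {A, B, C, D, E} — all of the relation — so {A, B} is a candidate key.
{B, D}⁺ = {A, B, C, D, E} — all of the relation — so {B, D} is a candidate key.
No proper subset of any of these is a key, and no other minimal superkey exists.

{A, B}, {B, D}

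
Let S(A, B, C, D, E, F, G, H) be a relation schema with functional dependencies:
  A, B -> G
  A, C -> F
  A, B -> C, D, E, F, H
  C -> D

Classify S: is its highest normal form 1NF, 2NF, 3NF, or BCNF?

Candidate key: {A, B}. Prime attributes: {A, B}.
For A, C -> F we have {A, C}⁺ = {A, C, D, F}; {A, C} is not a superkey, so BCNF fails.
A, C -> F has non-prime {F} on the right and a non-superkey on the left, so 3NF fails.
No proper subset of a key has a non-prime attribute in its closure, so there is no partial dependency; 2NF holds.

2NF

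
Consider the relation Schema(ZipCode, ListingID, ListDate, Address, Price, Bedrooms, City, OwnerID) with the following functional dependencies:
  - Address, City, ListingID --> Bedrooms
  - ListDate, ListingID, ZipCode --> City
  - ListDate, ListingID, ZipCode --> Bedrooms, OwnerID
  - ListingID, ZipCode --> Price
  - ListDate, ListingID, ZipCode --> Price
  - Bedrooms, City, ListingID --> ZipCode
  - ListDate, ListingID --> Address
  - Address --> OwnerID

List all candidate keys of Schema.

{City, ListDate, ListingID}, {ListDate, ListingID, ZipCode}

{ListDate, ListingID} never appear on the right of any FD, so every key must include all of them.
{City, ListDate, ListingID} is a candidate key since {City, ListDate, ListingID}⁺ = {Address, Bedrooms, City, ListDate, ListingID, OwnerID, Price, ZipCode} covers every attribute.
{ListDate, ListingID, ZipCode} is a candidate key since {ListDate, ListingID, ZipCode}⁺ = {Address, Bedrooms, City, ListDate, ListingID, OwnerID, Price, ZipCode} covers every attribute.
These are minimal and exhaustive — every other superkey contains one of them.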